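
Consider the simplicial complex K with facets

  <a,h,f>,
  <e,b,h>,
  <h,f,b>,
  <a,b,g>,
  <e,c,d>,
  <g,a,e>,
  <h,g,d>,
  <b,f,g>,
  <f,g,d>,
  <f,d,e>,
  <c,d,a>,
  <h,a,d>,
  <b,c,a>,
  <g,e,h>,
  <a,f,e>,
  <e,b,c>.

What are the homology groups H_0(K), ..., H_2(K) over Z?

Take the total order a < b < c < d < e < f < g < h on the vertex set. Then K (dimension 2) consists of the simplices:

  0-simplices (8): a, b, c, d, e, f, g, h
  1-simplices (24): ab, ac, ad, ae, af, ag, ah, bc, be, bf, bg, bh, cd, ce, de, df, dg, dh, ef, eg, eh, fg, fh, gh
  2-simplices (16): abc, abg, acd, adh, aef, aeg, afh, bce, beh, bfg, bfh, cde, def, dfg, dgh, egh

giving chain groups C_0 ≅ Z^8, C_1 ≅ Z^24, C_2 ≅ Z^16.

The boundary map ∂_1: C_1 → C_0 sends each edge [p,q] (with p < q) to q − p. For instance
  ∂ah = h − a.
As a 8×24 matrix over Z this has rank 7, with invariant factors (1,1,1,1,1,1,1).

Boundary ∂_2: C_2 → C_1 maps a triangle to the signed sum of its edges. For instance
  ∂abc = bc − ac + ab,
  ∂acd = cd − ad + ac.
This gives a 24×16 integer matrix of rank 15; reducing to Smith normal form yields diagonal entries (1,1,1,1,1,1,1,1,1,1,1,1,1,1,1).

Reading off H_k = ker ∂_k / im ∂_{k+1}:

  H_0: rank C_0 − rank ∂_1 = 8 − 7 = 1, and the invariant factors of ∂_1 are all 1, so H_0 = Z.
  H_1: rank ker ∂_1 − rank ∂_2 = (24 − 7) − 15 = 2, and the invariant factors of ∂_2 are all 1, so H_1 = Z^2.
  H_2: rank ker ∂_2 − rank ∂_3 = (16 − 15) − 0 = 1, and there is no ∂_3, so H_2 = Z.

As a check, the Euler characteristic is 8 − 24 + 16 = 0, which agrees with 1 − 2 + 1 = 0.

H_0 ≅ Z,  H_1 ≅ Z^2,  H_2 ≅ Z.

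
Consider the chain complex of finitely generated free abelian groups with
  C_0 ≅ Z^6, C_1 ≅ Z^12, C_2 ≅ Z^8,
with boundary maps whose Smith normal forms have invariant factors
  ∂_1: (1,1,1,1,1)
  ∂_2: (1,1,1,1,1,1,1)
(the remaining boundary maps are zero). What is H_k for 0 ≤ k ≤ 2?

H_0: b_0 = 6 − 0 − 5 = 1; torsion from ∂_1 factors > 1: none. So H_0 = Z.
H_1: b_1 = 12 − 5 − 7 = 0; torsion from ∂_2 factors > 1: none. So H_1 = 0.
H_2: b_2 = 8 − 7 − 0 = 1; torsion from ∂_3 factors > 1: none. So H_2 = Z.

H_0 = Z,  H_1 = 0,  H_2 = Z.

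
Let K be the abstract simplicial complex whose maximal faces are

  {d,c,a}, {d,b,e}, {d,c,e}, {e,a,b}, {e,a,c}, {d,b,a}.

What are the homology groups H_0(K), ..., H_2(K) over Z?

H_0 ≅ Z,  H_1 = 0,  H_2 ≅ Z.

Order the vertices as a < b < c < d < e. Listing each simplex with vertices in this order, K has dimension 2 with simplices:

  0-simplices (5): a, b, c, d, e
  1-simplices (9): ab, ac, ad, ae, bd, be, cd, ce, de
  2-simplices (6): abd, abe, acd, ace, bde, cde

so the chain groups are C_0 ≅ Z^5, C_1 ≅ Z^9, C_2 ≅ Z^6.

∂_1: C_1 → C_0 sends each edge [p,q] (with p < q) to q − p.
The resulting 5×9 matrix has rank 4, and its Smith normal form has invariant factors (1,1,1,1).

∂_2: C_2 → C_1 acts by ∂[p,q,r] = [q,r] − [p,r] + [p,q]. For instance
  ∂bde = de − be + bd,
  ∂abe = be − ae + ab.
The resulting 9×6 matrix has rank 5, and its Smith normal form has invariant factors (1,1,1,1,1).

Now H_k = ker ∂_k / im ∂_{k+1}, so:

  H_0: rank C_0 − rank ∂_1 = 5 − 4 = 1, and the invariant factors of ∂_1 are all 1, so H_0 = Z.
  H_1: rank ker ∂_1 − rank ∂_2 = (9 − 4) − 5 = 0, and the invariant factors of ∂_2 are all 1, so H_1 = 0.
  H_2: rank ker ∂_2 − rank ∂_3 = (6 − 5) − 0 = 1, and there is no ∂_3, so H_2 = Z.

As a check, the Euler characteristic is 5 − 9 + 6 = 2, which agrees with 1 − 0 + 1 = 2.
(K is a triangulation of the 2-sphere S^2.)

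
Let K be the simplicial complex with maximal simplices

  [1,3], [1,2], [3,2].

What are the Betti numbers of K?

b_0 = 1, b_1 = 1.

Take the total order 1 < 2 < 3 on the vertex set. Then K (dimension 1) consists of the simplices:

  0-simplices (3): [1], [2], [3]
  1-simplices (3): [1,2], [1,3], [2,3]

giving chain groups C_0 ≅ Z^3, C_1 ≅ Z^3.

∂_1: C_1 → C_0 is given by ∂[p,q] = [q] − [p]. For instance
  ∂[1,2] = [2] − [1].
The 3×3 boundary matrix has rank 2 and Smith normal form diag(1,1).

Computing H_k = (kernel of ∂_k) / (image of ∂_{k+1}):

  H_0: rank C_0 − rank ∂_1 = 3 − 2 = 1, and the invariant factors of ∂_1 are all 1, so H_0 = Z.
  H_1: rank ker ∂_1 − rank ∂_2 = (3 − 2) − 0 = 1, and there is no ∂_2, so H_1 = Z.

(K is a triangulation of the circle S^1.)

Hence the Betti numbers are b_0 = 1, b_1 = 1.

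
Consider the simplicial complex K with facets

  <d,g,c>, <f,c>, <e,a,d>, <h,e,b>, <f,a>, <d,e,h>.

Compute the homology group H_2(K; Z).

H_2 = 0.

We work with the vertex ordering a < b < c < d < e < f < g < h. The simplices of K, each written with vertices in increasing order, are:

  0-simplices (8): a, b, c, d, e, f, g, h
  1-simplices (12): ad, ae, af, be, bh, cd, cf, cg, de, dg, dh, eh
  2-simplices (4): ade, beh, cdg, deh

Hence C_0 ≅ Z^8, C_1 ≅ Z^12, C_2 ≅ Z^4.

The boundary map ∂_1: C_1 → C_0 maps an edge to its endpoints' difference, ∂[p,q] = q − p. For instance
  ∂dh = h − d.
The resulting 8×12 matrix has rank 7, and its Smith normal form has invariant factors (1,1,1,1,1,1,1).

The boundary map ∂_2: C_2 → C_1 acts by ∂[p,q,r] = [q,r] − [p,r] + [p,q]. For instance
  ∂cdg = dg − cg + cd,
  ∂deh = eh − dh + de.
The 12×4 boundary matrix has rank 4 and Smith normal form diag(1,1,1,1).

Now H_k = ker ∂_k / im ∂_{k+1}, so:

  H_2: rank ker ∂_2 − rank ∂_3 = (4 − 4) − 0 = 0, and there is no ∂_3, so H_2 ≅ 0.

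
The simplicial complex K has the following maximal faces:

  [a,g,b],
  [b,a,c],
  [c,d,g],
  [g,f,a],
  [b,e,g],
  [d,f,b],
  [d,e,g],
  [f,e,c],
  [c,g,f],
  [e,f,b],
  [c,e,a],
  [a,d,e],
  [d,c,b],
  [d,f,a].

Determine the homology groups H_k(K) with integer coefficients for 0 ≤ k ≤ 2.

K has 7 vertices, 21 edges, 14 triangles.
rank ∂_0 = 0, rank ∂_1 = 6 ⇒ b_0 = 7 − 0 − 6 = 1; all invariant factors of ∂_1 are 1 so no torsion. So H_0 ≅ Z.
rank ∂_1 = 6, rank ∂_2 = 13 ⇒ b_1 = 21 − 6 − 13 = 2; all invariant factors of ∂_2 are 1 so no torsion. So H_1 ≅ Z^2.
rank ∂_2 = 13, rank ∂_3 = 0 ⇒ b_2 = 14 − 13 − 0 = 1. So H_2 ≅ Z.

H_0 ≅ Z,  H_1 ≅ Z^2,  H_2 ≅ Z.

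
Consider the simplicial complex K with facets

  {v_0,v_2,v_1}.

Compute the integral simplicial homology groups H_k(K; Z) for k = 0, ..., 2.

Order the vertices as v_0 < v_1 < v_2. Listing each simplex with vertices in this order, K has dimension 2 with simplices:

  0-simplices (3): [v_0], [v_1], [v_2]
  1-simplices (3): [v_0,v_1], [v_0,v_2], [v_1,v_2]
  2-simplices (1): [v_0,v_1,v_2]

giving chain groups C_0 ≅ Z^3, C_1 ≅ Z^3, C_2 ≅ Z^1.

∂_1: C_1 → C_0 maps an edge to its endpoints' difference, ∂[p,q] = q − p.
This gives a 3×3 integer matrix of rank 2; reducing to Smith normal form yields diagonal entries (1,1).

Boundary ∂_2: C_2 → C_1 maps a triangle to the signed sum of its edges. For instance
  ∂[v_0,v_1,v_2] = [v_1,v_2] − [v_0,v_2] + [v_0,v_1].
This gives a 3×1 integer matrix of rank 1; reducing to Smith normal form yields diagonal entries (1).

Computing H_k = (kernel of ∂_k) / (image of ∂_{k+1}):

  H_0: rank C_0 − rank ∂_1 = 3 − 2 = 1, and the invariant factors of ∂_1 are all 1, so H_0 = Z.
  H_1: rank ker ∂_1 − rank ∂_2 = (3 − 2) − 1 = 0, and the invariant factors of ∂_2 are all 1, so H_1 = 0.
  H_2: rank ker ∂_2 − rank ∂_3 = (1 − 1) − 0 = 0, and there is no ∂_3, so H_2 = 0.

H_0 ≅ Z,  H_1 = 0,  H_2 = 0.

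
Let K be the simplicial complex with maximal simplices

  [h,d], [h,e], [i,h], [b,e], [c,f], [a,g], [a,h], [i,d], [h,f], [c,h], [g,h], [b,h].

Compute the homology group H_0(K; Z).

H_0 = Z.

Order the vertices as a < b < c < d < e < f < g < h < i. Listing each simplex with vertices in this order, K has dimension 1 with simplices:

  0-simplices (9): a, b, c, d, e, f, g, h, i
  1-simplices (12): ag, ah, be, bh, cf, ch, dh, di, eh, fh, gh, hi

so the chain groups are C_0 ≅ Z^9, C_1 ≅ Z^12.

Boundary ∂_1: C_1 → C_0 is given by ∂[p,q] = [q] − [p].
The resulting 9×12 matrix has rank 8, and its Smith normal form has invariant factors (1,1,1,1,1,1,1,1).

Reading off H_k = ker ∂_k / im ∂_{k+1}:

  H_0: rank C_0 − rank ∂_1 = 9 − 8 = 1, and the invariant factors of ∂_1 are all 1, so H_0 ≅ Z.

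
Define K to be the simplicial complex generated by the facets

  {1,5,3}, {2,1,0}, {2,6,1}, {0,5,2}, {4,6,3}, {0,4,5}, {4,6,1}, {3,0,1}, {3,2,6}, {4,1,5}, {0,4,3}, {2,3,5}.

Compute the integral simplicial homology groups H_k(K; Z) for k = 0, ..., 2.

Order the vertices as 0 < 1 < 2 < 3 < 4 < 5 < 6. Listing each simplex with vertices in this order, K has dimension 2 with simplices:

  0-simplices (7): [0], [1], [2], [3], [4], [5], [6]
  1-simplices (18): [0,1], [0,2], [0,3], [0,4], [0,5], [1,2], [1,3], [1,4], [1,5], [1,6], [2,3], [2,5], [2,6], [3,4], [3,5], [3,6], [4,5], [4,6]
  2-simplices (12): [0,1,2], [0,1,3], [0,2,5], [0,3,4], [0,4,5], [1,2,6], [1,3,5], [1,4,5], [1,4,6], [2,3,5], [2,3,6], [3,4,6]

giving chain groups C_0 ≅ Z^7, C_1 ≅ Z^18, C_2 ≅ Z^12.

∂_1: C_1 → C_0 maps an edge to its endpoints' difference, ∂[p,q] = q − p. For instance
  ∂[1,2] = [2] − [1].
As a 7×18 matrix over Z this has rank 6, with invariant factors (1,1,1,1,1,1).

The boundary map ∂_2: C_2 → C_1 maps a triangle to the signed sum of its edges. For instance
  ∂[2,3,5] = [3,5] − [2,5] + [2,3],
  ∂[1,4,6] = [4,6] − [1,6] + [1,4].
The resulting 18×12 matrix has rank 12, and its Smith normal form has invariant factors (1,1,1,1,1,1,1,1,1,1,1,2).

From H_k ≅ ker(∂_k) / im(∂_{k+1}) we obtain:

  H_0: rank C_0 − rank ∂_1 = 7 − 6 = 1, and the invariant factors of ∂_1 are all 1, so H_0 ≅ Z.
  H_1: rank ker ∂_1 − rank ∂_2 = (18 − 6) − 12 = 0, and ∂_2 has invariant factor 2 > 1, so H_1 ≅ Z/2.
  H_2: rank ker ∂_2 − rank ∂_3 = (12 − 12) − 0 = 0, and there is no ∂_3, so H_2 ≅ 0.

(K is a triangulation of the real projective plane RP^2.)

H_0 ≅ Z,  H_1 ≅ Z/2,  H_2 = 0.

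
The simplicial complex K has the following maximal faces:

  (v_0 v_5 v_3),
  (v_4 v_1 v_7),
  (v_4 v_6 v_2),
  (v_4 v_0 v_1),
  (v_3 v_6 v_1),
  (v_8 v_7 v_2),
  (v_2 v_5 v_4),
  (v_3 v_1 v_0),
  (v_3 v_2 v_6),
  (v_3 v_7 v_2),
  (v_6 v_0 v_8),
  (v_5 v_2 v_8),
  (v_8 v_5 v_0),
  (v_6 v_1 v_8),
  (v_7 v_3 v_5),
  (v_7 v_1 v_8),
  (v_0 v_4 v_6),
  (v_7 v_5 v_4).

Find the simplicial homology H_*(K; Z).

K has 9 vertices, 27 edges, 18 triangles.
rank ∂_0 = 0, rank ∂_1 = 8 ⇒ b_0 = 9 − 0 − 8 = 1; all invariant factors of ∂_1 are 1 so no torsion. So H_0 = Z.
rank ∂_1 = 8, rank ∂_2 = 18 ⇒ b_1 = 27 − 8 − 18 = 1; ∂_2 has invariant factor(s) [2] giving torsion. So H_1 = Z ⊕ Z_2.
rank ∂_2 = 18, rank ∂_3 = 0 ⇒ b_2 = 18 − 18 − 0 = 0. So H_2 = 0.

H_0 ≅ Z,  H_1 ≅ Z ⊕ Z_2,  H_2 = 0.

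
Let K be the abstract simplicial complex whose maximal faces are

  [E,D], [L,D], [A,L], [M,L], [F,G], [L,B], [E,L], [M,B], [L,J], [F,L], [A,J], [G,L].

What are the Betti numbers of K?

Take the total order A < B < D < E < F < G < J < L < M on the vertex set. Then K (dimension 1) consists of the simplices:

  0-simplices (9): A, B, D, E, F, G, J, L, M
  1-simplices (12): AJ, AL, BL, BM, DE, DL, EL, FG, FL, GL, JL, LM

giving chain groups C_0 ≅ Z^9, C_1 ≅ Z^12.

∂_1: C_1 → C_0 maps an edge to its endpoints' difference, ∂[p,q] = q − p.
This gives a 9×12 integer matrix of rank 8; reducing to Smith normal form yields diagonal entries (1,1,1,1,1,1,1,1).

Now H_k = ker ∂_k / im ∂_{k+1}, so:

  H_0: rank C_0 − rank ∂_1 = 9 − 8 = 1, and the invariant factors of ∂_1 are all 1, so H_0 ≅ Z.
  H_1: rank ker ∂_1 − rank ∂_2 = (12 − 8) − 0 = 4, and there is no ∂_2, so H_1 ≅ Z^4.

(K is a triangulation of a wedge of 4 circles.)

Hence the Betti numbers are b_0 = 1, b_1 = 4.

b_0 = 1, b_1 = 4.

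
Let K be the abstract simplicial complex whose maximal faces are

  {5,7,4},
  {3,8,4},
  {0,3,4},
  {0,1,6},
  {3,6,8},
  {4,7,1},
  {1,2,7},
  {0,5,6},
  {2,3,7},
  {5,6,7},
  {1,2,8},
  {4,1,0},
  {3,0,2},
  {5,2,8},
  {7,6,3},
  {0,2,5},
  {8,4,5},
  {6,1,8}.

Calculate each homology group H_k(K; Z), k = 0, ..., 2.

Order the vertices as 0 < 1 < 2 < 3 < 4 < 5 < 6 < 7 < 8. Listing each simplex with vertices in this order, K has dimension 2 with simplices:

  0-simplices (9): [0], [1], [2], [3], [4], [5], [6], [7], [8]
  1-simplices (27): (27 of them)
  2-simplices (18): [0,1,4], [0,1,6], [0,2,3], [0,2,5], [0,3,4], [0,5,6], [1,2,7], [1,2,8], [1,4,7], [1,6,8], [2,3,7], [2,5,8], [3,4,8], [3,6,7], [3,6,8], [4,5,7], [4,5,8], [5,6,7]

Hence C_0 ≅ Z^9, C_1 ≅ Z^27, C_2 ≅ Z^18.

The boundary map ∂_1: C_1 → C_0 maps an edge to its endpoints' difference, ∂[p,q] = q − p.
This gives a 9×27 integer matrix of rank 8; reducing to Smith normal form yields diagonal entries (1,1,1,1,1,1,1,1).

Boundary ∂_2: C_2 → C_1 maps a triangle to the signed sum of its edges. For instance
  ∂[3,6,8] = [6,8] − [3,8] + [3,6],
  ∂[4,5,7] = [5,7] − [4,7] + [4,5].
The resulting 27×18 matrix has rank 17, and its Smith normal form has invariant factors (1,1,1,1,1,1,1,1,1,1,1,1,1,1,1,1,1).

Now H_k = ker ∂_k / im ∂_{k+1}, so:

  H_0: rank C_0 − rank ∂_1 = 9 − 8 = 1, and the invariant factors of ∂_1 are all 1, so H_0 ≅ Z.
  H_1: rank ker ∂_1 − rank ∂_2 = (27 − 8) − 17 = 2, and the invariant factors of ∂_2 are all 1, so H_1 ≅ Z^2.
  H_2: rank ker ∂_2 − rank ∂_3 = (18 − 17) − 0 = 1, and there is no ∂_3, so H_2 ≅ Z.

(K is a triangulation of the torus T^2.)

H_0 = Z,  H_1 = Z^2,  H_2 = Z.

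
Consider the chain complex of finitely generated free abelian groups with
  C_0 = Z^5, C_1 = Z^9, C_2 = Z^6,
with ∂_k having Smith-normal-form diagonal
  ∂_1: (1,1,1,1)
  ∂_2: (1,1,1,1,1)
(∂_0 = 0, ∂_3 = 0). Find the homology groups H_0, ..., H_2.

H_0: b_0 = 5 − 0 − 4 = 1; torsion from ∂_1 factors > 1: none. So H_0 ≅ Z.
H_1: b_1 = 9 − 4 − 5 = 0; torsion from ∂_2 factors > 1: none. So H_1 ≅ 0.
H_2: b_2 = 6 − 5 − 0 = 1; torsion from ∂_3 factors > 1: none. So H_2 ≅ Z.

H_0 ≅ Z,  H_1 = 0,  H_2 ≅ Z.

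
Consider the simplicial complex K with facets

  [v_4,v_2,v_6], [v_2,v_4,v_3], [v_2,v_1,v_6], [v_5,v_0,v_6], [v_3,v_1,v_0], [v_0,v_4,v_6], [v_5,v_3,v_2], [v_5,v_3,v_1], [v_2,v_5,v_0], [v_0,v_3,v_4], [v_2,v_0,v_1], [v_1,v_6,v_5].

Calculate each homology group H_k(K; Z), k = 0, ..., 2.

H_0 ≅ Z,  H_1 ≅ Z_2,  H_2 = 0.

We work with the vertex ordering v_0 < v_1 < v_2 < v_3 < v_4 < v_5 < v_6. The simplices of K, each written with vertices in increasing order, are:

  0-simplices (7): [v_0], [v_1], [v_2], [v_3], [v_4], [v_5], [v_6]
  1-simplices (18): (18 of them)
  2-simplices (12): (12 of them)

so the chain groups are C_0 ≅ Z^7, C_1 ≅ Z^18, C_2 ≅ Z^12.

The boundary map ∂_1: C_1 → C_0 sends each edge [p,q] (with p < q) to q − p. For instance
  ∂[v_0,v_4] = [v_4] − [v_0].
The 7×18 boundary matrix has rank 6 and Smith normal form diag(1,1,1,1,1,1).

Boundary ∂_2: C_2 → C_1 maps a triangle to the signed sum of its edges. For instance
  ∂[v_0,v_3,v_4] = [v_3,v_4] − [v_0,v_4] + [v_0,v_3],
  ∂[v_0,v_1,v_3] = [v_1,v_3] − [v_0,v_3] + [v_0,v_1].
The 18×12 boundary matrix has rank 12 and Smith normal form diag(1,1,1,1,1,1,1,1,1,1,1,2).

Reading off H_k = ker ∂_k / im ∂_{k+1}:

  H_0: rank C_0 − rank ∂_1 = 7 − 6 = 1, and the invariant factors of ∂_1 are all 1, so H_0 = Z.
  H_1: rank ker ∂_1 − rank ∂_2 = (18 − 6) − 12 = 0, and ∂_2 has invariant factor 2 > 1, so H_1 = Z_2.
  H_2: rank ker ∂_2 − rank ∂_3 = (12 − 12) − 0 = 0, and there is no ∂_3, so H_2 = 0.

As a check, the Euler characteristic is 7 − 18 + 12 = 1, which agrees with 1 − 0 + 0 = 1.
(K is a triangulation of the real projective plane RP^2.)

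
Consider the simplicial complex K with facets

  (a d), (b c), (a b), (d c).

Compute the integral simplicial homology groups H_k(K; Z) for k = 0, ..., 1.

Fix the vertex order a < b < c < d and write every simplex with vertices in increasing order. Then dim K = 1 and the simplices of K are:

  0-simplices (4): a, b, c, d
  1-simplices (4): ab, ad, bc, cd

Hence C_0 ≅ Z^4, C_1 ≅ Z^4.

The boundary map ∂_1: C_1 → C_0 is given by ∂[p,q] = [q] − [p].
This gives a 4×4 integer matrix of rank 3; reducing to Smith normal form yields diagonal entries (1,1,1).

Now H_k = ker ∂_k / im ∂_{k+1}, so:

  H_0: rank C_0 − rank ∂_1 = 4 − 3 = 1, and the invariant factors of ∂_1 are all 1, so H_0 ≅ Z.
  H_1: rank ker ∂_1 − rank ∂_2 = (4 − 3) − 0 = 1, and there is no ∂_2, so H_1 ≅ Z.

As a check, the Euler characteristic is 4 − 4 = 0, which agrees with 1 − 1 = 0.
(K is a triangulation of the circle S^1.)

H_0 ≅ Z,  H_1 ≅ Z.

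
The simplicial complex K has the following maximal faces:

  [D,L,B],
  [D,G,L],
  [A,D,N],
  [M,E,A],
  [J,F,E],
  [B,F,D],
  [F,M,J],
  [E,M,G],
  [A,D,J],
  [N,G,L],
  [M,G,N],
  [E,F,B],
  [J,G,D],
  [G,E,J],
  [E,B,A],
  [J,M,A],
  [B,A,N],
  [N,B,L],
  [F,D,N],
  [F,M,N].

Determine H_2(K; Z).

K has 10 vertices, 30 edges, 20 triangles.
rank ∂_2 = 20, rank ∂_3 = 0 ⇒ b_2 = 20 − 20 − 0 = 0. So H_2 ≅ 0.

H_2 = 0.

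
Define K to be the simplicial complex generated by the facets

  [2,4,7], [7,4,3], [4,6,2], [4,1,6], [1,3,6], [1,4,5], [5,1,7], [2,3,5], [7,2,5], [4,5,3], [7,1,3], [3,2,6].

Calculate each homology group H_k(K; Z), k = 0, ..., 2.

Order the vertices as 1 < 2 < 3 < 4 < 5 < 6 < 7. Listing each simplex with vertices in this order, K has dimension 2 with simplices:

  0-simplices (7): [1], [2], [3], [4], [5], [6], [7]
  1-simplices (18): [1,3], [1,4], [1,5], [1,6], [1,7], [2,3], [2,4], [2,5], [2,6], [2,7], [3,4], [3,5], [3,6], [3,7], [4,5], [4,6], [4,7], [5,7]
  2-simplices (12): [1,3,6], [1,3,7], [1,4,5], [1,4,6], [1,5,7], [2,3,5], [2,3,6], [2,4,6], [2,4,7], [2,5,7], [3,4,5], [3,4,7]

Hence C_0 ≅ Z^7, C_1 ≅ Z^18, C_2 ≅ Z^12.

Boundary ∂_1: C_1 → C_0 sends each edge [p,q] (with p < q) to q − p.
As a 7×18 matrix over Z this has rank 6, with invariant factors (1,1,1,1,1,1).

∂_2: C_2 → C_1 sends each 2-simplex [p,q,r] to [q,r] − [p,r] + [p,q]. For instance
  ∂[3,4,7] = [4,7] − [3,7] + [3,4],
  ∂[1,4,6] = [4,6] − [1,6] + [1,4].
The resulting 18×12 matrix has rank 12, and its Smith normal form has invariant factors (1,1,1,1,1,1,1,1,1,1,1,2).

From H_k ≅ ker(∂_k) / im(∂_{k+1}) we obtain:

  H_0: rank C_0 − rank ∂_1 = 7 − 6 = 1, and the invariant factors of ∂_1 are all 1, so H_0 ≅ Z.
  H_1: rank ker ∂_1 − rank ∂_2 = (18 − 6) − 12 = 0, and ∂_2 has invariant factor 2 > 1, so H_1 ≅ Z/2Z.
  H_2: rank ker ∂_2 − rank ∂_3 = (12 − 12) − 0 = 0, and there is no ∂_3, so H_2 ≅ 0.

H_0 ≅ Z,  H_1 ≅ Z/2Z,  H_2 = 0.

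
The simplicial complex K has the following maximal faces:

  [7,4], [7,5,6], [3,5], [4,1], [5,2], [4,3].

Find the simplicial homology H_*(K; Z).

Fix the vertex order 1 < 2 < 3 < 4 < 5 < 6 < 7 and write every simplex with vertices in increasing order. Then dim K = 2 and the simplices of K are:

  0-simplices (7): [1], [2], [3], [4], [5], [6], [7]
  1-simplices (8): [1,4], [2,5], [3,4], [3,5], [4,7], [5,6], [5,7], [6,7]
  2-simplices (1): [5,6,7]

giving chain groups C_0 ≅ Z^7, C_1 ≅ Z^8, C_2 ≅ Z^1.

Boundary ∂_1: C_1 → C_0 maps an edge to its endpoints' difference, ∂[p,q] = q − p. For instance
  ∂[6,7] = [7] − [6].
This gives a 7×8 integer matrix of rank 6; reducing to Smith normal form yields diagonal entries (1,1,1,1,1,1).

∂_2: C_2 → C_1 sends each 2-simplex [p,q,r] to [q,r] − [p,r] + [p,q]. For instance
  ∂[5,6,7] = [6,7] − [5,7] + [5,6].
This gives a 8×1 integer matrix of rank 1; reducing to Smith normal form yields diagonal entries (1).

Reading off H_k = ker ∂_k / im ∂_{k+1}:

  H_0: rank C_0 − rank ∂_1 = 7 − 6 = 1, and the invariant factors of ∂_1 are all 1, so H_0 ≅ Z.
  H_1: rank ker ∂_1 − rank ∂_2 = (8 − 6) − 1 = 1, and the invariant factors of ∂_2 are all 1, so H_1 ≅ Z.
  H_2: rank ker ∂_2 − rank ∂_3 = (1 − 1) − 0 = 0, and there is no ∂_3, so H_2 ≅ 0.

H_0 = Z,  H_1 = Z,  H_2 = 0.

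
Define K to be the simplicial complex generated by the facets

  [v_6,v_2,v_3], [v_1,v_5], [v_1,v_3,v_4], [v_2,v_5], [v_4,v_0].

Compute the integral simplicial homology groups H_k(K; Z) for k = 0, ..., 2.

K has 7 vertices, 9 edges, 2 triangles.
rank ∂_0 = 0, rank ∂_1 = 6 ⇒ b_0 = 7 − 0 − 6 = 1; all invariant factors of ∂_1 are 1 so no torsion. So H_0 ≅ Z.
rank ∂_1 = 6, rank ∂_2 = 2 ⇒ b_1 = 9 − 6 − 2 = 1; all invariant factors of ∂_2 are 1 so no torsion. So H_1 ≅ Z.
rank ∂_2 = 2, rank ∂_3 = 0 ⇒ b_2 = 2 − 2 − 0 = 0. So H_2 ≅ 0.

H_0 ≅ Z,  H_1 ≅ Z,  H_2 = 0.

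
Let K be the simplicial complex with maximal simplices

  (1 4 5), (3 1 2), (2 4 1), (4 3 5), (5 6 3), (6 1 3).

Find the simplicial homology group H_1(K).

Order the vertices as 1 < 2 < 3 < 4 < 5 < 6. Listing each simplex with vertices in this order, K has dimension 2 with simplices:

  0-simplices (6): [1], [2], [3], [4], [5], [6]
  1-simplices (12): [1,2], [1,3], [1,4], [1,5], [1,6], [2,3], [2,4], [3,4], [3,5], [3,6], [4,5], [5,6]
  2-simplices (6): [1,2,3], [1,2,4], [1,3,6], [1,4,5], [3,4,5], [3,5,6]

so the chain groups are C_0 ≅ Z^6, C_1 ≅ Z^12, C_2 ≅ Z^6.

∂_1: C_1 → C_0 sends each edge [p,q] (with p < q) to q − p. For instance
  ∂[3,5] = [5] − [3].
The resulting 6×12 matrix has rank 5, and its Smith normal form has invariant factors (1,1,1,1,1).

∂_2: C_2 → C_1 acts by ∂[p,q,r] = [q,r] − [p,r] + [p,q]. For instance
  ∂[3,4,5] = [4,5] − [3,5] + [3,4],
  ∂[1,4,5] = [4,5] − [1,5] + [1,4].
As a 12×6 matrix over Z this has rank 6, with invariant factors (1,1,1,1,1,1).

Reading off H_k = ker ∂_k / im ∂_{k+1}:

  H_1: rank ker ∂_1 − rank ∂_2 = (12 − 5) − 6 = 1, and the invariant factors of ∂_2 are all 1, so H_1 = Z.

(K is a triangulation of the cylinder S^1 x I.)

H_1 = Z.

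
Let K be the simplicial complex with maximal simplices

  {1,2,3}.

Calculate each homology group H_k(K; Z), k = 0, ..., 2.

H_0 = Z,  H_1 = 0,  H_2 = 0.

Take the total order 1 < 2 < 3 on the vertex set. Then K (dimension 2) consists of the simplices:

  0-simplices (3): [1], [2], [3]
  1-simplices (3): [1,2], [1,3], [2,3]
  2-simplices (1): [1,2,3]

Hence C_0 ≅ Z^3, C_1 ≅ Z^3, C_2 ≅ Z^1.

The boundary map ∂_1: C_1 → C_0 sends each edge [p,q] (with p < q) to q − p.
As a 3×3 matrix over Z this has rank 2, with invariant factors (1,1).

Boundary ∂_2: C_2 → C_1 acts by ∂[p,q,r] = [q,r] − [p,r] + [p,q]. For instance
  ∂[1,2,3] = [2,3] − [1,3] + [1,2].
This gives a 3×1 integer matrix of rank 1; reducing to Smith normal form yields diagonal entries (1).

Now H_k = ker ∂_k / im ∂_{k+1}, so:

  H_0: rank C_0 − rank ∂_1 = 3 − 2 = 1, and the invariant factors of ∂_1 are all 1, so H_0 ≅ Z.
  H_1: rank ker ∂_1 − rank ∂_2 = (3 − 2) − 1 = 0, and the invariant factors of ∂_2 are all 1, so H_1 ≅ 0.
  H_2: rank ker ∂_2 − rank ∂_3 = (1 − 1) − 0 = 0, and there is no ∂_3, so H_2 ≅ 0.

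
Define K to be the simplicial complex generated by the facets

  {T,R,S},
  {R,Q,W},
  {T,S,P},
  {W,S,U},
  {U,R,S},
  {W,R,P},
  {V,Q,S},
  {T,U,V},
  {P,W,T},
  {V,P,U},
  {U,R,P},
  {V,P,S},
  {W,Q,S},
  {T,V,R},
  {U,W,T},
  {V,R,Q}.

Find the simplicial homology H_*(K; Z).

K has 8 vertices, 24 edges, 16 triangles.
rank ∂_0 = 0, rank ∂_1 = 7 ⇒ b_0 = 8 − 0 − 7 = 1; all invariant factors of ∂_1 are 1 so no torsion. So H_0 ≅ Z.
rank ∂_1 = 7, rank ∂_2 = 15 ⇒ b_1 = 24 − 7 − 15 = 2; all invariant factors of ∂_2 are 1 so no torsion. So H_1 ≅ Z^2.
rank ∂_2 = 15, rank ∂_3 = 0 ⇒ b_2 = 16 − 15 − 0 = 1. So H_2 ≅ Z.

H_0 = Z,  H_1 = Z^2,  H_2 = Z.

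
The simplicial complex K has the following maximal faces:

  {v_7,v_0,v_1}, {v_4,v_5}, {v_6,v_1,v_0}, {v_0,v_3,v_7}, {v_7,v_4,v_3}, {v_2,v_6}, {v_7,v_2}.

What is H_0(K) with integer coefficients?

H_0 ≅ Z.

K has 8 vertices, 12 edges, 4 triangles.
rank ∂_0 = 0, rank ∂_1 = 7 ⇒ b_0 = 8 − 0 − 7 = 1; all invariant factors of ∂_1 are 1 so no torsion. So H_0 = Z.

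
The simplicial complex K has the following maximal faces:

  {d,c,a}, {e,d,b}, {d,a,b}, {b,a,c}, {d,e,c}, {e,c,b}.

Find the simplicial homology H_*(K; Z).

Take the total order a < b < c < d < e on the vertex set. Then K (dimension 2) consists of the simplices:

  0-simplices (5): a, b, c, d, e
  1-simplices (9): ab, ac, ad, bc, bd, be, cd, ce, de
  2-simplices (6): abc, abd, acd, bce, bde, cde

so the chain groups are C_0 ≅ Z^5, C_1 ≅ Z^9, C_2 ≅ Z^6.

The boundary map ∂_1: C_1 → C_0 is given by ∂[p,q] = [q] − [p].
This gives a 5×9 integer matrix of rank 4; reducing to Smith normal form yields diagonal entries (1,1,1,1).

∂_2: C_2 → C_1 sends each 2-simplex [p,q,r] to [q,r] − [p,r] + [p,q]. For instance
  ∂abd = bd − ad + ab,
  ∂bce = ce − be + bc.
As a 9×6 matrix over Z this has rank 5, with invariant factors (1,1,1,1,1).

Now H_k = ker ∂_k / im ∂_{k+1}, so:

  H_0: rank C_0 − rank ∂_1 = 5 − 4 = 1, and the invariant factors of ∂_1 are all 1, so H_0 = Z.
  H_1: rank ker ∂_1 − rank ∂_2 = (9 − 4) − 5 = 0, and the invariant factors of ∂_2 are all 1, so H_1 = 0.
  H_2: rank ker ∂_2 − rank ∂_3 = (6 − 5) − 0 = 1, and there is no ∂_3, so H_2 = Z.

As a check, the Euler characteristic is 5 − 9 + 6 = 2, which agrees with 1 − 0 + 1 = 2.
(K is a triangulation of the 2-sphere S^2.)

H_0 ≅ Z,  H_1 = 0,  H_2 ≅ Z.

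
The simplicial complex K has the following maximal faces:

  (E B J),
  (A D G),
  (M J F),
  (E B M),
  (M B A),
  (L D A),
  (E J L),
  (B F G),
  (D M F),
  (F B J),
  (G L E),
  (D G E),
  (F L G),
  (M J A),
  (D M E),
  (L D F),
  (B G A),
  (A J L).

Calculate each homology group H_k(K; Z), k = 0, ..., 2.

H_0 = Z,  H_1 = Z ⊕ Z/2Z,  H_2 = 0.

Take the total order A < B < D < E < F < G < J < L < M on the vertex set. Then K (dimension 2) consists of the simplices:

  0-simplices (9): A, B, D, E, F, G, J, L, M
  1-simplices (27): AB, AD, AG, AJ, AL, AM, BE, BF, BG, BJ, BM, DE, DF, DG, DL, DM, EG, EJ, EL, EM, FG, FJ, FL, FM, GL, JL, JM
  2-simplices (18): ABG, ABM, ADG, ADL, AJL, AJM, BEJ, BEM, BFG, BFJ, DEG, DEM, DFL, DFM, EGL, EJL, FGL, FJM

giving chain groups C_0 ≅ Z^9, C_1 ≅ Z^27, C_2 ≅ Z^18.

∂_1: C_1 → C_0 sends each edge [p,q] (with p < q) to q − p. For instance
  ∂AB = B − A.
As a 9×27 matrix over Z this has rank 8, with invariant factors (1,1,1,1,1,1,1,1).

∂_2: C_2 → C_1 acts by ∂[p,q,r] = [q,r] − [p,r] + [p,q]. For instance
  ∂DEG = EG − DG + DE,
  ∂BFG = FG − BG + BF.
The resulting 27×18 matrix has rank 18, and its Smith normal form has invariant factors (1,1,1,1,1,1,1,1,1,1,1,1,1,1,1,1,1,2).

From H_k ≅ ker(∂_k) / im(∂_{k+1}) we obtain:

  H_0: rank C_0 − rank ∂_1 = 9 − 8 = 1, and the invariant factors of ∂_1 are all 1, so H_0 = Z.
  H_1: rank ker ∂_1 − rank ∂_2 = (27 − 8) − 18 = 1, and ∂_2 has invariant factor 2 > 1, so H_1 = Z ⊕ Z/2Z.
  H_2: rank ker ∂_2 − rank ∂_3 = (18 − 18) − 0 = 0, and there is no ∂_3, so H_2 = 0.

As a check, the Euler characteristic is 9 − 27 + 18 = 0, which agrees with 1 − 1 + 0 = 0.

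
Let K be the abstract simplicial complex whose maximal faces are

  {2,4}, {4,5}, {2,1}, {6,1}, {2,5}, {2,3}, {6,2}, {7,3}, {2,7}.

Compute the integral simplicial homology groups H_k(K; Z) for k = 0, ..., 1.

Take the total order 1 < 2 < 3 < 4 < 5 < 6 < 7 on the vertex set. Then K (dimension 1) consists of the simplices:

  0-simplices (7): [1], [2], [3], [4], [5], [6], [7]
  1-simplices (9): [1,2], [1,6], [2,3], [2,4], [2,5], [2,6], [2,7], [3,7], [4,5]

giving chain groups C_0 ≅ Z^7, C_1 ≅ Z^9.

Boundary ∂_1: C_1 → C_0 sends each edge [p,q] (with p < q) to q − p. For instance
  ∂[1,2] = [2] − [1].
The 7×9 boundary matrix has rank 6 and Smith normal form diag(1,1,1,1,1,1).

Computing H_k = (kernel of ∂_k) / (image of ∂_{k+1}):

  H_0: rank C_0 − rank ∂_1 = 7 − 6 = 1, and the invariant factors of ∂_1 are all 1, so H_0 = Z.
  H_1: rank ker ∂_1 − rank ∂_2 = (9 − 6) − 0 = 3, and there is no ∂_2, so H_1 = Z^3.

H_0 = Z,  H_1 = Z^3.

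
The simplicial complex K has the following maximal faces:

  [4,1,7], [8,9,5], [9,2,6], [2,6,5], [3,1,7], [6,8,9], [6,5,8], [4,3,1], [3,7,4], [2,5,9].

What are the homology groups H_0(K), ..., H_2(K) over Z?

H_0 = Z^2,  H_1 = 0,  H_2 = Z^2.

K has 9 vertices, 15 edges, 10 triangles.
rank ∂_0 = 0, rank ∂_1 = 7 ⇒ b_0 = 9 − 0 − 7 = 2; all invariant factors of ∂_1 are 1 so no torsion. So H_0 = Z^2.
rank ∂_1 = 7, rank ∂_2 = 8 ⇒ b_1 = 15 − 7 − 8 = 0; all invariant factors of ∂_2 are 1 so no torsion. So H_1 = 0.
rank ∂_2 = 8, rank ∂_3 = 0 ⇒ b_2 = 10 − 8 − 0 = 2. So H_2 = Z^2.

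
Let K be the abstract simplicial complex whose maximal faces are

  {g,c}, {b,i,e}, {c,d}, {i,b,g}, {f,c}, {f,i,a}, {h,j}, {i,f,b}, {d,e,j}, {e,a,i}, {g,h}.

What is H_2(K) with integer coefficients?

H_2 = 0.

We work with the vertex ordering a < b < c < d < e < f < g < h < i < j. The simplices of K, each written with vertices in increasing order, are:

  0-simplices (10): a, b, c, d, e, f, g, h, i, j
  1-simplices (18): ae, af, ai, be, bf, bg, bi, cd, cf, cg, de, dj, ei, ej, fi, gh, gi, hj
  2-simplices (6): aei, afi, bei, bfi, bgi, dej

so the chain groups are C_0 ≅ Z^10, C_1 ≅ Z^18, C_2 ≅ Z^6.

∂_1: C_1 → C_0 maps an edge to its endpoints' difference, ∂[p,q] = q − p.
The 10×18 boundary matrix has rank 9 and Smith normal form diag(1,1,1,1,1,1,1,1,1).

The boundary map ∂_2: C_2 → C_1 sends each 2-simplex [p,q,r] to [q,r] − [p,r] + [p,q]. For instance
  ∂aei = ei − ai + ae,
  ∂bei = ei − bi + be.
The 18×6 boundary matrix has rank 6 and Smith normal form diag(1,1,1,1,1,1).

Reading off H_k = ker ∂_k / im ∂_{k+1}:

  H_2: rank ker ∂_2 − rank ∂_3 = (6 − 6) − 0 = 0, and there is no ∂_3, so H_2 = 0.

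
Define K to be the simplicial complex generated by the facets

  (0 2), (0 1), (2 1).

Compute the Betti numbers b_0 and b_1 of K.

Fix the vertex order 0 < 1 < 2 and write every simplex with vertices in increasing order. Then dim K = 1 and the simplices of K are:

  0-simplices (3): [0], [1], [2]
  1-simplices (3): [0,1], [0,2], [1,2]

Hence C_0 ≅ Z^3, C_1 ≅ Z^3.

The boundary map ∂_1: C_1 → C_0 maps an edge to its endpoints' difference, ∂[p,q] = q − p.
This gives a 3×3 integer matrix of rank 2; reducing to Smith normal form yields diagonal entries (1,1).

Computing H_k = (kernel of ∂_k) / (image of ∂_{k+1}):

  H_0: rank C_0 − rank ∂_1 = 3 − 2 = 1, and the invariant factors of ∂_1 are all 1, so H_0 = Z.
  H_1: rank ker ∂_1 − rank ∂_2 = (3 − 2) − 0 = 1, and there is no ∂_2, so H_1 = Z.

Hence the Betti numbers are b_0 = 1, b_1 = 1.

b_0 = 1, b_1 = 1.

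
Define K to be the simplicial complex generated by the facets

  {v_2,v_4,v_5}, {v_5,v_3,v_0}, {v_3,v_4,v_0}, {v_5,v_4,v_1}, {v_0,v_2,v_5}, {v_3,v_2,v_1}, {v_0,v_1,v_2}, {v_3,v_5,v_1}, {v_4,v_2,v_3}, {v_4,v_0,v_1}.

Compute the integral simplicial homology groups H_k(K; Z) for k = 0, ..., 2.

Order the vertices as v_0 < v_1 < v_2 < v_3 < v_4 < v_5. Listing each simplex with vertices in this order, K has dimension 2 with simplices:

  0-simplices (6): [v_0], [v_1], [v_2], [v_3], [v_4], [v_5]
  1-simplices (15): (15 of them)
  2-simplices (10): [v_0,v_1,v_2], [v_0,v_1,v_4], [v_0,v_2,v_5], [v_0,v_3,v_4], [v_0,v_3,v_5], [v_1,v_2,v_3], [v_1,v_3,v_5], [v_1,v_4,v_5], [v_2,v_3,v_4], [v_2,v_4,v_5]

so the chain groups are C_0 ≅ Z^6, C_1 ≅ Z^15, C_2 ≅ Z^10.

∂_1: C_1 → C_0 maps an edge to its endpoints' difference, ∂[p,q] = q − p.
This gives a 6×15 integer matrix of rank 5; reducing to Smith normal form yields diagonal entries (1,1,1,1,1).

∂_2: C_2 → C_1 acts by ∂[p,q,r] = [q,r] − [p,r] + [p,q]. For instance
  ∂[v_0,v_3,v_4] = [v_3,v_4] − [v_0,v_4] + [v_0,v_3],
  ∂[v_0,v_1,v_4] = [v_1,v_4] − [v_0,v_4] + [v_0,v_1].
As a 15×10 matrix over Z this has rank 10, with invariant factors (1,1,1,1,1,1,1,1,1,2).

Computing H_k = (kernel of ∂_k) / (image of ∂_{k+1}):

  H_0: rank C_0 − rank ∂_1 = 6 − 5 = 1, and the invariant factors of ∂_1 are all 1, so H_0 ≅ Z.
  H_1: rank ker ∂_1 − rank ∂_2 = (15 − 5) − 10 = 0, and ∂_2 has invariant factor 2 > 1, so H_1 ≅ Z/2Z.
  H_2: rank ker ∂_2 − rank ∂_3 = (10 − 10) − 0 = 0, and there is no ∂_3, so H_2 ≅ 0.

(K is a triangulation of the real projective plane RP^2.)

H_0 ≅ Z,  H_1 ≅ Z/2Z,  H_2 = 0.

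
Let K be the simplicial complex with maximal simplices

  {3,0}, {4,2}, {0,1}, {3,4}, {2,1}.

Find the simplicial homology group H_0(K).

Take the total order 0 < 1 < 2 < 3 < 4 on the vertex set. Then K (dimension 1) consists of the simplices:

  0-simplices (5): [0], [1], [2], [3], [4]
  1-simplices (5): [0,1], [0,3], [1,2], [2,4], [3,4]

so the chain groups are C_0 ≅ Z^5, C_1 ≅ Z^5.

The boundary map ∂_1: C_1 → C_0 is given by ∂[p,q] = [q] − [p]. For instance
  ∂[3,4] = [4] − [3].
The resulting 5×5 matrix has rank 4, and its Smith normal form has invariant factors (1,1,1,1).

Computing H_k = (kernel of ∂_k) / (image of ∂_{k+1}):

  H_0: rank C_0 − rank ∂_1 = 5 − 4 = 1, and the invariant factors of ∂_1 are all 1, so H_0 = Z.

(K is a triangulation of the circle S^1.)

H_0 ≅ Z.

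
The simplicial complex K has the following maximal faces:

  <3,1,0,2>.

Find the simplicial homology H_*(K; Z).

Fix the vertex order 0 < 1 < 2 < 3 and write every simplex with vertices in increasing order. Then dim K = 3 and the simplices of K are:

  0-simplices (4): [0], [1], [2], [3]
  1-simplices (6): [0,1], [0,2], [0,3], [1,2], [1,3], [2,3]
  2-simplices (4): [0,1,2], [0,1,3], [0,2,3], [1,2,3]
  3-simplices (1): [0,1,2,3]

so the chain groups are C_0 ≅ Z^4, C_1 ≅ Z^6, C_2 ≅ Z^4, C_3 ≅ Z^1.

Boundary ∂_1: C_1 → C_0 maps an edge to its endpoints' difference, ∂[p,q] = q − p. For instance
  ∂[2,3] = [3] − [2].
As a 4×6 matrix over Z this has rank 3, with invariant factors (1,1,1).

Boundary ∂_2: C_2 → C_1 acts by ∂[p,q,r] = [q,r] − [p,r] + [p,q]. For instance
  ∂[0,1,3] = [1,3] − [0,3] + [0,1],
  ∂[0,2,3] = [2,3] − [0,3] + [0,2].
The 6×4 boundary matrix has rank 3 and Smith normal form diag(1,1,1).

Boundary ∂_3: C_3 → C_2 sends each 3-simplex σ to the alternating sum Σ_i (−1)^i (σ with its i-th vertex removed). For instance
  ∂[0,1,2,3] = [1,2,3] − [0,2,3] + [0,1,3] − [0,1,2].
The resulting 4×1 matrix has rank 1, and its Smith normal form has invariant factors (1).

From H_k ≅ ker(∂_k) / im(∂_{k+1}) we obtain:

  H_0: rank C_0 − rank ∂_1 = 4 − 3 = 1, and the invariant factors of ∂_1 are all 1, so H_0 ≅ Z.
  H_1: rank ker ∂_1 − rank ∂_2 = (6 − 3) − 3 = 0, and the invariant factors of ∂_2 are all 1, so H_1 ≅ 0.
  H_2: rank ker ∂_2 − rank ∂_3 = (4 − 3) − 1 = 0, and the invariant factors of ∂_3 are all 1, so H_2 ≅ 0.
  H_3: rank ker ∂_3 − rank ∂_4 = (1 − 1) − 0 = 0, and there is no ∂_4, so H_3 ≅ 0.

H_0 = Z,  H_1 = 0,  H_2 = 0,  H_3 = 0.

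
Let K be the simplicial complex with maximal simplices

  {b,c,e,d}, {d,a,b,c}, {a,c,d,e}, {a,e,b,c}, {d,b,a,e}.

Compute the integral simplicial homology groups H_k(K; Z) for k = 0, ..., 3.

Fix the vertex order a < b < c < d < e and write every simplex with vertices in increasing order. Then dim K = 3 and the simplices of K are:

  0-simplices (5): a, b, c, d, e
  1-simplices (10): ab, ac, ad, ae, bc, bd, be, cd, ce, de
  2-simplices (10): abc, abd, abe, acd, ace, ade, bcd, bce, bde, cde
  3-simplices (5): abcd, abce, abde, acde, bcde

giving chain groups C_0 ≅ Z^5, C_1 ≅ Z^10, C_2 ≅ Z^10, C_3 ≅ Z^5.

∂_1: C_1 → C_0 maps an edge to its endpoints' difference, ∂[p,q] = q − p.
The resulting 5×10 matrix has rank 4, and its Smith normal form has invariant factors (1,1,1,1).

Boundary ∂_2: C_2 → C_1 sends each 2-simplex [p,q,r] to [q,r] − [p,r] + [p,q]. For instance
  ∂cde = de − ce + cd,
  ∂abd = bd − ad + ab.
This gives a 10×10 integer matrix of rank 6; reducing to Smith normal form yields diagonal entries (1,1,1,1,1,1).

∂_3: C_3 → C_2 sends each 3-simplex σ to the alternating sum Σ_i (−1)^i (σ with its i-th vertex removed). For instance
  ∂abce = bce − ace + abe − abc,
  ∂acde = cde − ade + ace − acd.
The resulting 10×5 matrix has rank 4, and its Smith normal form has invariant factors (1,1,1,1).

Reading off H_k = ker ∂_k / im ∂_{k+1}:

  H_0: rank C_0 − rank ∂_1 = 5 − 4 = 1, and the invariant factors of ∂_1 are all 1, so H_0 = Z.
  H_1: rank ker ∂_1 − rank ∂_2 = (10 − 4) − 6 = 0, and the invariant factors of ∂_2 are all 1, so H_1 = 0.
  H_2: rank ker ∂_2 − rank ∂_3 = (10 − 6) − 4 = 0, and the invariant factors of ∂_3 are all 1, so H_2 = 0.
  H_3: rank ker ∂_3 − rank ∂_4 = (5 − 4) − 0 = 1, and there is no ∂_4, so H_3 = Z.

(K is a triangulation of the 3-sphere S^3.)

H_0 = Z,  H_1 = 0,  H_2 = 0,  H_3 = Z.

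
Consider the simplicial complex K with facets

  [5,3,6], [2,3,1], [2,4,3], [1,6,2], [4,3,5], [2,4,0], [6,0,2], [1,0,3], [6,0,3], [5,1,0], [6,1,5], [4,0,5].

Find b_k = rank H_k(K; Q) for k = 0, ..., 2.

b_0 = 1, b_1 = 0, b_2 = 0.

Fix the vertex order 0 < 1 < 2 < 3 < 4 < 5 < 6 and write every simplex with vertices in increasing order. Then dim K = 2 and the simplices of K are:

  0-simplices (7): [0], [1], [2], [3], [4], [5], [6]
  1-simplices (18): [0,1], [0,2], [0,3], [0,4], [0,5], [0,6], [1,2], [1,3], [1,5], [1,6], [2,3], [2,4], [2,6], [3,4], [3,5], [3,6], [4,5], [5,6]
  2-simplices (12): [0,1,3], [0,1,5], [0,2,4], [0,2,6], [0,3,6], [0,4,5], [1,2,3], [1,2,6], [1,5,6], [2,3,4], [3,4,5], [3,5,6]

Hence C_0 ≅ Z^7, C_1 ≅ Z^18, C_2 ≅ Z^12.

The boundary map ∂_1: C_1 → C_0 is given by ∂[p,q] = [q] − [p].
As a 7×18 matrix over Z this has rank 6, with invariant factors (1,1,1,1,1,1).

Boundary ∂_2: C_2 → C_1 acts by ∂[p,q,r] = [q,r] − [p,r] + [p,q]. For instance
  ∂[0,1,3] = [1,3] − [0,3] + [0,1],
  ∂[3,5,6] = [5,6] − [3,6] + [3,5].
The resulting 18×12 matrix has rank 12, and its Smith normal form has invariant factors (1,1,1,1,1,1,1,1,1,1,1,2).

Now H_k = ker ∂_k / im ∂_{k+1}, so:

  H_0: rank C_0 − rank ∂_1 = 7 − 6 = 1, and the invariant factors of ∂_1 are all 1, so H_0 = Z.
  H_1: rank ker ∂_1 − rank ∂_2 = (18 − 6) − 12 = 0, and ∂_2 has invariant factor 2 > 1, so H_1 = Z/2.
  H_2: rank ker ∂_2 − rank ∂_3 = (12 − 12) − 0 = 0, and there is no ∂_3, so H_2 = 0.

As a check, the Euler characteristic is 7 − 18 + 12 = 1, which agrees with 1 − 0 + 0 = 1.

Hence the Betti numbers are b_0 = 1, b_1 = 0, b_2 = 0.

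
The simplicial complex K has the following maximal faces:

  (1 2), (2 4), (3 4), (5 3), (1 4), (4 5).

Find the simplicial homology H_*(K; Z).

Order the vertices as 1 < 2 < 3 < 4 < 5. Listing each simplex with vertices in this order, K has dimension 1 with simplices:

  0-simplices (5): [1], [2], [3], [4], [5]
  1-simplices (6): [1,2], [1,4], [2,4], [3,4], [3,5], [4,5]

so the chain groups are C_0 ≅ Z^5, C_1 ≅ Z^6.

∂_1: C_1 → C_0 sends each edge [p,q] (with p < q) to q − p.
This gives a 5×6 integer matrix of rank 4; reducing to Smith normal form yields diagonal entries (1,1,1,1).

Computing H_k = (kernel of ∂_k) / (image of ∂_{k+1}):

  H_0: rank C_0 − rank ∂_1 = 5 − 4 = 1, and the invariant factors of ∂_1 are all 1, so H_0 = Z.
  H_1: rank ker ∂_1 − rank ∂_2 = (6 − 4) − 0 = 2, and there is no ∂_2, so H_1 = Z^2.

H_0 = Z,  H_1 = Z^2.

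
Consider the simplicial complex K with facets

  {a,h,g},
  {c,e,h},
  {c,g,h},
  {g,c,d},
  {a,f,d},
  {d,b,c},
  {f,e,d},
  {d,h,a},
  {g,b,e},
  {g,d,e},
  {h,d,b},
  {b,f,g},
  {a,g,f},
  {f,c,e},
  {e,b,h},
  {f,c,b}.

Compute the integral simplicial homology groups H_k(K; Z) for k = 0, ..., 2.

H_0 = Z,  H_1 = Z^2,  H_2 = Z.

Take the total order a < b < c < d < e < f < g < h on the vertex set. Then K (dimension 2) consists of the simplices:

  0-simplices (8): a, b, c, d, e, f, g, h
  1-simplices (24): ad, af, ag, ah, bc, bd, be, bf, bg, bh, cd, ce, cf, cg, ch, de, df, dg, dh, ef, eg, eh, fg, gh
  2-simplices (16): adf, adh, afg, agh, bcd, bcf, bdh, beg, beh, bfg, cdg, cef, ceh, cgh, def, deg

so the chain groups are C_0 ≅ Z^8, C_1 ≅ Z^24, C_2 ≅ Z^16.

∂_1: C_1 → C_0 sends each edge [p,q] (with p < q) to q − p.
As a 8×24 matrix over Z this has rank 7, with invariant factors (1,1,1,1,1,1,1).

The boundary map ∂_2: C_2 → C_1 acts by ∂[p,q,r] = [q,r] − [p,r] + [p,q]. For instance
  ∂adh = dh − ah + ad,
  ∂afg = fg − ag + af.
The resulting 24×16 matrix has rank 15, and its Smith normal form has invariant factors (1,1,1,1,1,1,1,1,1,1,1,1,1,1,1).

Now H_k = ker ∂_k / im ∂_{k+1}, so:

  H_0: rank C_0 − rank ∂_1 = 8 − 7 = 1, and the invariant factors of ∂_1 are all 1, so H_0 ≅ Z.
  H_1: rank ker ∂_1 − rank ∂_2 = (24 − 7) − 15 = 2, and the invariant factors of ∂_2 are all 1, so H_1 ≅ Z^2.
  H_2: rank ker ∂_2 − rank ∂_3 = (16 − 15) − 0 = 1, and there is no ∂_3, so H_2 ≅ Z.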